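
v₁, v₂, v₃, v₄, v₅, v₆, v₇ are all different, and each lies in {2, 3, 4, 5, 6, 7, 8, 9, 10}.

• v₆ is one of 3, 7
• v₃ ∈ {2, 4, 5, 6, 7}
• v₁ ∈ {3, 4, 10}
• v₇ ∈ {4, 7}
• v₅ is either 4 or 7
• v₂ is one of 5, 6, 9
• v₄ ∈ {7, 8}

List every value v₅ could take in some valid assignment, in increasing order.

v₅ and v₇ between them cover only {4, 7} — a naked pair. Remove those values from v₁, v₃, v₄, v₆.
v₄'s domain is down to {8}, so v₄ = 8.
v₆ must be 3 (only option left). Eliminate 3 elsewhere: v₁.
That leaves v₁ = 10.
No further eliminations apply; v₅ can still be any of 4, 7.

4, 7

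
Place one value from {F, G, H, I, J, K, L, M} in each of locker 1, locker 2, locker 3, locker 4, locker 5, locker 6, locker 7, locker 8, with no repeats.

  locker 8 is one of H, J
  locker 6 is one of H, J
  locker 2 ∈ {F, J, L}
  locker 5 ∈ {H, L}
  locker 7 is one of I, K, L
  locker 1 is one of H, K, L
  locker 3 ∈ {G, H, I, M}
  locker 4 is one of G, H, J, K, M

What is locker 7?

I

The 8 variables together cover exactly {F, G, H, I, J, K, L, M} — 8 values for 8 variables — and F appears only in locker 2's list, so locker 2 = F.
locker 6 and locker 8 share exactly the 2 values {H, J}; by pigeonhole those values go to them, so strike H, J from locker 1, locker 3, locker 4, locker 5.
locker 5's domain is down to {L}, so locker 5 = L. So locker 1, locker 7 can't be L.
That leaves locker 1 = K. Remove K from locker 4, locker 7.
So locker 7 = I.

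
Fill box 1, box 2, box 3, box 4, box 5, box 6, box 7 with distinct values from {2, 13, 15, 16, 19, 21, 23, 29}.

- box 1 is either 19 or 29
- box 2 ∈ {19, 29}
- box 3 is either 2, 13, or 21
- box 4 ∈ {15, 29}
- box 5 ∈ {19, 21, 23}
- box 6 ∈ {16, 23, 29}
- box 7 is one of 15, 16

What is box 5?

21

box 1 and box 2 share exactly the 2 values {19, 29}; by pigeonhole those values go to them, so strike 19, 29 from box 4, box 5, box 6.
box 4's domain is down to {15}, so box 4 = 15. Eliminate 15 elsewhere: box 7.
That leaves box 7 = 16. Strike 16 from box 6.
box 6 must be 23 (only option left). So box 5 can't be 23.
So box 5 = 21.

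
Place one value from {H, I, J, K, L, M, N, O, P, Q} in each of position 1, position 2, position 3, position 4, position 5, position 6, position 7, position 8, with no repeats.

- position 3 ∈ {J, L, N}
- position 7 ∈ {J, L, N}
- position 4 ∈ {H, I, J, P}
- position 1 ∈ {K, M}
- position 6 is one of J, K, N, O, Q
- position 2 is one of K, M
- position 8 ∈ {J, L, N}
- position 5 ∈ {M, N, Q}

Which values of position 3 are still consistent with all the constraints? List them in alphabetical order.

J, L, N

The 2 variables position 1 and position 2 are confined to {K, M}, which locks those values in; drop them from position 5, position 6.
The 3 variables position 3, position 7, position 8 are confined to {J, L, N}, which locks those values in; drop them from position 4, position 5, position 6.
position 5 has just one choice, so position 5 = Q. Remove Q from position 6.
That leaves position 6 = O.
No further eliminations apply; position 3 can still be any of J, L, N.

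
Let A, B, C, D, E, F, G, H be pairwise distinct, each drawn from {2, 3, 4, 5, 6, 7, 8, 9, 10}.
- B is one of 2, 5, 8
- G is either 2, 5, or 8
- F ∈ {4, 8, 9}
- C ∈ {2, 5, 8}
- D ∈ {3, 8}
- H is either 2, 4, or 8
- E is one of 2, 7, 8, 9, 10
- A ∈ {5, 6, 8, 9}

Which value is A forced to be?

B, C, G share exactly the 3 values {2, 5, 8}; by pigeonhole those values go to them, so strike 2, 5, 8 from A, D, E, F, H.
D's domain is down to {3}, so D = 3.
That leaves H = 4. So F can't be 4.
That leaves F = 9. Eliminate 9 elsewhere: A, E.
So A = 6.

6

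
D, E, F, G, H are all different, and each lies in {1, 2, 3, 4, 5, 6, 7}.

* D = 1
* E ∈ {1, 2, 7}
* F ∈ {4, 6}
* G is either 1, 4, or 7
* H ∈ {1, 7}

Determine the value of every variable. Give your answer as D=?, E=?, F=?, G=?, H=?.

D has just one choice, so D = 1. Strike 1 from E, G, H.
That leaves H = 7. Strike 7 from E, G.
E must be 2 (only option left).
G must be 4 (only option left). Eliminate 4 elsewhere: F.
F has just one choice, so F = 6.

D=1, E=2, F=6, G=4, H=7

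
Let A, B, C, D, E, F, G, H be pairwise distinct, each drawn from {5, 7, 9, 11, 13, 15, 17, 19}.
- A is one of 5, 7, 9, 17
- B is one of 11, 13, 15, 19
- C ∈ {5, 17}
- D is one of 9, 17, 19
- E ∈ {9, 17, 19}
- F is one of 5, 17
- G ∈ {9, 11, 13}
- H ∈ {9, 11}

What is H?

Among the 8 variables, 7 fits only A (and all 8 values in {5, 7, 9, 11, 13, 15, 17, 19} must be used), so A = 7.
The 7 still-open variables together cover exactly {5, 9, 11, 13, 15, 17, 19} — 7 values for 7 variables — and 15 appears only in B's list, so B = 15.
The 6 still-open variables together cover exactly {5, 9, 11, 13, 17, 19} — 6 values for 6 variables — and 13 appears only in G's list, so G = 13.
The 5 still-open variables together cover exactly {5, 9, 11, 17, 19} — 5 values for 5 variables — and 11 appears only in H's list, so H = 11.

11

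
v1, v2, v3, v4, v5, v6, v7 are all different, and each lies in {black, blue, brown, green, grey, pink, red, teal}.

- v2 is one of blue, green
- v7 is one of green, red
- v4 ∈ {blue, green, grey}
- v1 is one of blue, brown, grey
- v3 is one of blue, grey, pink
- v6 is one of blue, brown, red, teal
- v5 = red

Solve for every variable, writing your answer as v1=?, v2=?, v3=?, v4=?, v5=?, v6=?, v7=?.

v5 has just one choice, so v5 = red. So v6, v7 can't be red.
That leaves v7 = green. Remove green from v2, v4.
That leaves v2 = blue. Remove blue from v1, v3, v4, v6.
v4 must be grey (only option left). Remove grey from v1, v3.
v1's domain is down to {brown}, so v1 = brown. Remove brown from v6.
That leaves v3 = pink.
v6 has just one choice, so v6 = teal.

v1=brown, v2=blue, v3=pink, v4=grey, v5=red, v6=teal, v7=green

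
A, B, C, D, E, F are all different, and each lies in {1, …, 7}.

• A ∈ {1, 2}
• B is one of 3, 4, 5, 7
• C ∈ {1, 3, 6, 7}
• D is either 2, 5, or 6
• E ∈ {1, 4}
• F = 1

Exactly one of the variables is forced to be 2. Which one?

F must be 1 (only option left). Remove 1 from A, C, E.
So 2 goes to A.

A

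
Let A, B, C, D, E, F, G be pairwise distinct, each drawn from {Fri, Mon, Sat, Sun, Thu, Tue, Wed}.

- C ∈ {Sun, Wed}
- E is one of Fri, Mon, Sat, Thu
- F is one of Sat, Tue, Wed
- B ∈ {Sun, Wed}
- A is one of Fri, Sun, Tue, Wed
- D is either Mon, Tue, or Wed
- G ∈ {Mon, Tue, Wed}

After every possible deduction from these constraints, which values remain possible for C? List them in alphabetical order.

The 7 variables together cover exactly {Fri, Mon, Sat, Sun, Thu, Tue, Wed} — 7 values for 7 variables — and Thu appears only in E's list, so E = Thu.
Among the 6 still-open variables, Fri fits only A (and all 6 values in {Fri, Mon, Sat, Sun, Tue, Wed} must be used), so A = Fri.
The 5 still-open variables draw from only 5 values {Mon, Sat, Sun, Tue, Wed}, so each is used; only F can be Sat, hence F = Sat.
B and C between them cover only {Sun, Wed} — a naked pair. Remove those values from D, G.
No further eliminations apply; C can still be any of Sun, Wed.

Sun, Wed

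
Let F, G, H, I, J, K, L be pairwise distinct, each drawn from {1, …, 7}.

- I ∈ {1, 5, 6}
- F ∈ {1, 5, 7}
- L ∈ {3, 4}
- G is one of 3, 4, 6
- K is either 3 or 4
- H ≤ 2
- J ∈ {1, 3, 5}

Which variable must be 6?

The 7 variables draw from only 7 values {1, 2, 3, 4, 5, 6, 7}, so each is used; only H can be 2, hence H = 2.
The 6 still-open variables together cover exactly {1, 3, 4, 5, 6, 7} — 6 values for 6 variables — and 7 appears only in F's list, so F = 7.
K and L between them cover only {3, 4} — a naked pair. Remove those values from G, J.
So 6 goes to G.

G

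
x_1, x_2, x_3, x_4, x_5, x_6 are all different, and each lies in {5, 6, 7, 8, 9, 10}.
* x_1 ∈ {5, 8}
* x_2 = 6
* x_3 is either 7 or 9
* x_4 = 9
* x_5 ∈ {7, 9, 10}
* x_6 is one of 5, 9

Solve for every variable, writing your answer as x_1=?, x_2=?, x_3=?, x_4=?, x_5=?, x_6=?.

x_2 has just one choice, so x_2 = 6.
x_4 must be 9 (only option left). So x_3, x_5, x_6 can't be 9.
x_6's domain is down to {5}, so x_6 = 5. Strike 5 from x_1.
That leaves x_1 = 8.
x_3 must be 7 (only option left). Eliminate 7 elsewhere: x_5.
x_5 has just one choice, so x_5 = 10.

x_1=8, x_2=6, x_3=7, x_4=9, x_5=10, x_6=5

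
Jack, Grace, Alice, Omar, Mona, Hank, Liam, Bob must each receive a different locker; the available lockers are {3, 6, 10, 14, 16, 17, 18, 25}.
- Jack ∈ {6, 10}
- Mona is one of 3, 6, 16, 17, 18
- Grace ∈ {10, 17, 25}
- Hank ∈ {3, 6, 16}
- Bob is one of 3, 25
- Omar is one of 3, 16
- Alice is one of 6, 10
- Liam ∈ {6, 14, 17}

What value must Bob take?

The 8 variables draw from only 8 values {3, 6, 10, 14, 16, 17, 18, 25}, so each is used; only Liam can be 14, hence Liam = 14.
The 7 still-open variables together cover exactly {3, 6, 10, 16, 17, 18, 25} — 7 values for 7 variables — and 18 appears only in Mona's list, so Mona = 18.
The 6 still-open variables together cover exactly {3, 6, 10, 16, 17, 25} — 6 values for 6 variables — and 17 appears only in Grace's list, so Grace = 17.
The 5 still-open variables draw from only 5 values {3, 6, 10, 16, 25}, so each is used; only Bob can be 25, hence Bob = 25.

25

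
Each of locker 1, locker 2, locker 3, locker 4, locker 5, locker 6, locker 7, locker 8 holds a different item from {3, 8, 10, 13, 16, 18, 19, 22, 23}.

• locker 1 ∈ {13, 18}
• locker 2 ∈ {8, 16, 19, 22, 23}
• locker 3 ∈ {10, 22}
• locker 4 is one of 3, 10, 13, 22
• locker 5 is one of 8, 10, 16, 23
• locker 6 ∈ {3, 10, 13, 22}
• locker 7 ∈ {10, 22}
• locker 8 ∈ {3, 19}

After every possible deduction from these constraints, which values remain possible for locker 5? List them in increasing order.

The 2 variables locker 3 and locker 7 are confined to {10, 22}, which locks those values in; drop them from locker 2, locker 4, locker 5, locker 6.
The 2 variables locker 4 and locker 6 are confined to {3, 13}, which locks those values in; drop them from locker 1, locker 8.
locker 1 must be 18 (only option left).
locker 8 has just one choice, so locker 8 = 19. So locker 2 can't be 19.
No further eliminations apply; locker 5 can still be any of 8, 16, 23.

8, 16, 23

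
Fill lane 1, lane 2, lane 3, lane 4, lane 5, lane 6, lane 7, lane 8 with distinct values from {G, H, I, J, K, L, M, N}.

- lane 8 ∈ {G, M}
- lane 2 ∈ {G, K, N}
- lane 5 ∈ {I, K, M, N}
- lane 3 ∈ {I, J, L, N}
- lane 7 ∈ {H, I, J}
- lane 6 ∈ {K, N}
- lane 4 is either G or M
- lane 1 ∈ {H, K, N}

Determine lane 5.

I

The 8 variables together cover exactly {G, H, I, J, K, L, M, N} — 8 values for 8 variables — and L appears only in lane 3's list, so lane 3 = L.
Among the 7 still-open variables, J fits only lane 7 (and all 7 values in {G, H, I, J, K, M, N} must be used), so lane 7 = J.
Among the 6 still-open variables, H fits only lane 1 (and all 6 values in {G, H, I, K, M, N} must be used), so lane 1 = H.
Among the 5 still-open variables, I fits only lane 5 (and all 5 values in {G, I, K, M, N} must be used), so lane 5 = I.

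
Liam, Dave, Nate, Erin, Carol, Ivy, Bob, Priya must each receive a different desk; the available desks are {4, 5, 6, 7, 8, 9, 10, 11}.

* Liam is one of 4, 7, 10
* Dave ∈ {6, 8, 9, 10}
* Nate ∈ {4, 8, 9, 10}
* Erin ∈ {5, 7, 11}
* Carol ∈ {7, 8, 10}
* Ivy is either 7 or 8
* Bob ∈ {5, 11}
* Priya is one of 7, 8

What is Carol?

10

The 8 variables draw from only 8 values {4, 5, 6, 7, 8, 9, 10, 11}, so each is used; only Dave can be 6, hence Dave = 6.
The 7 still-open variables draw from only 7 values {4, 5, 7, 8, 9, 10, 11}, so each is used; only Nate can be 9, hence Nate = 9.
Among the 6 still-open variables, 4 fits only Liam (and all 6 values in {4, 5, 7, 8, 10, 11} must be used), so Liam = 4.
Among the 5 still-open variables, 10 fits only Carol (and all 5 values in {5, 7, 8, 10, 11} must be used), so Carol = 10.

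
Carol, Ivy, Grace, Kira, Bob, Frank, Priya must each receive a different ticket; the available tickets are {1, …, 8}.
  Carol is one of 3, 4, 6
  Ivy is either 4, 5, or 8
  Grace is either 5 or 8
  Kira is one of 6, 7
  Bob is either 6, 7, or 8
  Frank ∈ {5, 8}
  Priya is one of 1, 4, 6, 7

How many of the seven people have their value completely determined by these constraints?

3

The 7 variables draw from only 7 values {1, 3, 4, 5, 6, 7, 8}, so each is used; only Priya can be 1, hence Priya = 1.
Among the 6 still-open variables, 3 fits only Carol (and all 6 values in {3, 4, 5, 6, 7, 8} must be used), so Carol = 3.
The 5 still-open variables together cover exactly {4, 5, 6, 7, 8} — 5 values for 5 variables — and 4 appears only in Ivy's list, so Ivy = 4.
The 2 variables Grace and Frank are confined to {5, 8}, which locks those values in; drop them from Bob.
Determined: Carol=3, Ivy=4, Priya=1. The other people each still have more than one consistent value. That makes 3.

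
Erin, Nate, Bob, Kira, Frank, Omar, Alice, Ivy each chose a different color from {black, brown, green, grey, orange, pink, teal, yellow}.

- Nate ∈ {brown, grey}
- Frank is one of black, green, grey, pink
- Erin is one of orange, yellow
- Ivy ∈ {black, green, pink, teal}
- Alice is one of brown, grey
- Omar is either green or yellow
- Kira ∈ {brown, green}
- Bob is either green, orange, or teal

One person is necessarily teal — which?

Bob

The 2 variables Nate and Alice are confined to {brown, grey}, which locks those values in; drop them from Kira, Frank.
Kira's domain is down to {green}, so Kira = green. Eliminate green elsewhere: Bob, Frank, Omar, Ivy.
Omar's domain is down to {yellow}, so Omar = yellow. Remove yellow from Erin.
Erin's domain is down to {orange}, so Erin = orange. Remove orange from Bob.
So teal goes to Bob.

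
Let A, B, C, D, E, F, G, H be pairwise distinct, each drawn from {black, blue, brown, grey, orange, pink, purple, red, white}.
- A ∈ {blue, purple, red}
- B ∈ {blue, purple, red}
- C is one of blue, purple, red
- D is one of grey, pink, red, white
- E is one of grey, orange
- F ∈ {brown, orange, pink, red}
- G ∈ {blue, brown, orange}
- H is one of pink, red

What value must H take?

pink

Among the 8 variables, white fits only D (and all 8 values in {blue, brown, grey, orange, pink, purple, red, white} must be used), so D = white.
The 7 still-open variables together cover exactly {blue, brown, grey, orange, pink, purple, red} — 7 values for 7 variables — and grey appears only in E's list, so E = grey.
A, B, C share exactly the 3 values {blue, purple, red}; by pigeonhole those values go to them, so strike blue, purple, red from F, G, H.
So H = pink.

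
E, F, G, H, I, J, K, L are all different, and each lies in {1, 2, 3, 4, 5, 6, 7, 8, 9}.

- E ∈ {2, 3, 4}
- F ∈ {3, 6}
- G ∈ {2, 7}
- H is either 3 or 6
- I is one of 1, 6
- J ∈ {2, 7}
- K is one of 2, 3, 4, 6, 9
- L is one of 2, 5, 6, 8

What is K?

The 2 variables F and H are confined to {3, 6}, which locks those values in; drop them from E, I, K, L.
I must be 1 (only option left).
G and J between them cover only {2, 7} — a naked pair. Remove those values from E, K, L.
E has just one choice, so E = 4. So K can't be 4.
So K = 9.

9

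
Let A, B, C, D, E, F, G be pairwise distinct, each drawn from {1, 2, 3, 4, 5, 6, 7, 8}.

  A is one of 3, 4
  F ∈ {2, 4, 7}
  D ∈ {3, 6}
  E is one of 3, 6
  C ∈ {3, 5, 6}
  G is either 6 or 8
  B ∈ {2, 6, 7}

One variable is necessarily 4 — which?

Among the 7 variables, 5 fits only C (and all 7 values in {2, 3, 4, 5, 6, 7, 8} must be used), so C = 5.
The 6 still-open variables together cover exactly {2, 3, 4, 6, 7, 8} — 6 values for 6 variables — and 8 appears only in G's list, so G = 8.
The 2 variables D and E are confined to {3, 6}, which locks those values in; drop them from A, B.
So 4 goes to A.

A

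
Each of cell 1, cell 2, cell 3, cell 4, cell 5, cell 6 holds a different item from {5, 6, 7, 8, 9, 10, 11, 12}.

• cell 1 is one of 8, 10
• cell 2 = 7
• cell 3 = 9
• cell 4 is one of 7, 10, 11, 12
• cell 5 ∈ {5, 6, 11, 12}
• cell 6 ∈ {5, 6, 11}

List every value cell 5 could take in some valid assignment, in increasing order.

5, 6, 11, 12

cell 2 has just one choice, so cell 2 = 7. Strike 7 from cell 4.
That leaves cell 3 = 9.
No further eliminations apply; cell 5 can still be any of 5, 6, 11, 12.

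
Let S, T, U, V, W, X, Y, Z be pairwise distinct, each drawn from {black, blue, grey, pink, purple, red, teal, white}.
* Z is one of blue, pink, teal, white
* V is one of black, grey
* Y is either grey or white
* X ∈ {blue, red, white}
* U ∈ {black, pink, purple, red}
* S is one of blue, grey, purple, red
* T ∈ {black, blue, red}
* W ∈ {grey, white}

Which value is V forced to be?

black

The 8 variables draw from only 8 values {black, blue, grey, pink, purple, red, teal, white}, so each is used; only Z can be teal, hence Z = teal.
Among the 7 still-open variables, pink fits only U (and all 7 values in {black, blue, grey, pink, purple, red, white} must be used), so U = pink.
Among the 6 still-open variables, purple fits only S (and all 6 values in {black, blue, grey, purple, red, white} must be used), so S = purple.
W and Y share exactly the 2 values {grey, white}; by pigeonhole those values go to them, so strike grey, white from V, X.
So V = black.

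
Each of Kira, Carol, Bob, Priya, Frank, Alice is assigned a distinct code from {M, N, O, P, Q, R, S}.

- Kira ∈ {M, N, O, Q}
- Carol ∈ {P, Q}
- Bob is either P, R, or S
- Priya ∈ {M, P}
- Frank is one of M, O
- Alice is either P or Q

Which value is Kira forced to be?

Carol and Alice share exactly the 2 values {P, Q}; by pigeonhole those values go to them, so strike P, Q from Kira, Bob, Priya.
That leaves Priya = M. Eliminate M elsewhere: Kira, Frank.
Frank must be O (only option left). Strike O from Kira.
So Kira = N.

N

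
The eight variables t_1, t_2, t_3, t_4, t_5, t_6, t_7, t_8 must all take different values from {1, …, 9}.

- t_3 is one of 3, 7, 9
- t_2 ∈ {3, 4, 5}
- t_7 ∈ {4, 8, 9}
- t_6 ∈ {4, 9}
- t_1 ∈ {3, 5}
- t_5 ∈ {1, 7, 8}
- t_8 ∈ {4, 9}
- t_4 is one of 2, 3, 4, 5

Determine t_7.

8

The 8 variables draw from only 8 values {1, 2, 3, 4, 5, 7, 8, 9}, so each is used; only t_5 can be 1, hence t_5 = 1.
The 7 still-open variables draw from only 7 values {2, 3, 4, 5, 7, 8, 9}, so each is used; only t_4 can be 2, hence t_4 = 2.
The 6 still-open variables together cover exactly {3, 4, 5, 7, 8, 9} — 6 values for 6 variables — and 7 appears only in t_3's list, so t_3 = 7.
The 5 still-open variables together cover exactly {3, 4, 5, 8, 9} — 5 values for 5 variables — and 8 appears only in t_7's list, so t_7 = 8.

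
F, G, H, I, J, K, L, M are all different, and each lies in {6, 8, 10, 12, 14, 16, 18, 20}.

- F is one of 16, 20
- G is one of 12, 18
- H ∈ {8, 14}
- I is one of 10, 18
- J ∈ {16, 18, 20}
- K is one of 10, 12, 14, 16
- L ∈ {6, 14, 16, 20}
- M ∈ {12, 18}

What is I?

The 8 variables together cover exactly {6, 8, 10, 12, 14, 16, 18, 20} — 8 values for 8 variables — and 6 appears only in L's list, so L = 6.
Among the 7 still-open variables, 8 fits only H (and all 7 values in {8, 10, 12, 14, 16, 18, 20} must be used), so H = 8.
The 6 still-open variables draw from only 6 values {10, 12, 14, 16, 18, 20}, so each is used; only K can be 14, hence K = 14.
The 5 still-open variables draw from only 5 values {10, 12, 16, 18, 20}, so each is used; only I can be 10, hence I = 10.

10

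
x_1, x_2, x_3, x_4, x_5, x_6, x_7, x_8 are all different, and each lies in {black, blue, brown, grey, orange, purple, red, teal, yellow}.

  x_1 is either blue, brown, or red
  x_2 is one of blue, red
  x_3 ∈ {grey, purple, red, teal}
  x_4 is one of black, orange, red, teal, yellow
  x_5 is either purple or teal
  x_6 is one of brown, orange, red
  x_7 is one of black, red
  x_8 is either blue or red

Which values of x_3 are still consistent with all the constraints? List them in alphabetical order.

The 2 variables x_2 and x_8 are confined to {blue, red}, which locks those values in; drop them from x_1, x_3, x_4, x_6, x_7.
x_1's domain is down to {brown}, so x_1 = brown. Strike brown from x_6.
x_6's domain is down to {orange}, so x_6 = orange. So x_4 can't be orange.
x_7's domain is down to {black}, so x_7 = black. Strike black from x_4.
No further eliminations apply; x_3 can still be any of grey, purple, teal.

grey, purple, teal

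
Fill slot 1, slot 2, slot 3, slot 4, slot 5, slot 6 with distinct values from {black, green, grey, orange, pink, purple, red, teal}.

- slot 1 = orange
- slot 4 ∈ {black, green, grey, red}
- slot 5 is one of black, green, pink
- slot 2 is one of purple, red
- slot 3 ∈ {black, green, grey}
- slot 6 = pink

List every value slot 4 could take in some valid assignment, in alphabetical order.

slot 1's domain is down to {orange}, so slot 1 = orange.
That leaves slot 6 = pink. Strike pink from slot 5.
No further eliminations apply; slot 4 can still be any of black, green, grey, red.

black, green, grey, red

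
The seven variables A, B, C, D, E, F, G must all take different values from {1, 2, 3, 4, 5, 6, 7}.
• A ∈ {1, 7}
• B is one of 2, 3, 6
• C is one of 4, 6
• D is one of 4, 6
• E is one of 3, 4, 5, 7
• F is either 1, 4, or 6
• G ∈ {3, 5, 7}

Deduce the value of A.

7

The 7 variables draw from only 7 values {1, 2, 3, 4, 5, 6, 7}, so each is used; only B can be 2, hence B = 2.
C and D between them cover only {4, 6} — a naked pair. Remove those values from E, F.
F's domain is down to {1}, so F = 1. Remove 1 from A.
So A = 7.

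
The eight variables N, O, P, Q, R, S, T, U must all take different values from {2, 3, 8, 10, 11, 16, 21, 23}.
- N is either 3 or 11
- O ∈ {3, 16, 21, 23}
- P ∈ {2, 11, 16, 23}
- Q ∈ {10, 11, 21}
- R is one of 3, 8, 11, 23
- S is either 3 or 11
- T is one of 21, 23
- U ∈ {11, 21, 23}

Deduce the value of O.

16

Among the 8 variables, 2 fits only P (and all 8 values in {2, 3, 8, 10, 11, 16, 21, 23} must be used), so P = 2.
The 7 still-open variables draw from only 7 values {3, 8, 10, 11, 16, 21, 23}, so each is used; only R can be 8, hence R = 8.
The 6 still-open variables together cover exactly {3, 10, 11, 16, 21, 23} — 6 values for 6 variables — and 10 appears only in Q's list, so Q = 10.
The 5 still-open variables together cover exactly {3, 11, 16, 21, 23} — 5 values for 5 variables — and 16 appears only in O's list, so O = 16.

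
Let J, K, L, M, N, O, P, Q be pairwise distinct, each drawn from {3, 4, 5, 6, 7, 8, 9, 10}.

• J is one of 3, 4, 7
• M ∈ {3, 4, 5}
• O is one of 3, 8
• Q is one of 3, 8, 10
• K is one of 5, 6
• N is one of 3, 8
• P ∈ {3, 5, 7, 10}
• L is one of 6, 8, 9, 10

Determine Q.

The 8 variables draw from only 8 values {3, 4, 5, 6, 7, 8, 9, 10}, so each is used; only L can be 9, hence L = 9.
Among the 7 still-open variables, 6 fits only K (and all 7 values in {3, 4, 5, 6, 7, 8, 10} must be used), so K = 6.
The 2 variables N and O are confined to {3, 8}, which locks those values in; drop them from J, M, P, Q.
So Q = 10.

10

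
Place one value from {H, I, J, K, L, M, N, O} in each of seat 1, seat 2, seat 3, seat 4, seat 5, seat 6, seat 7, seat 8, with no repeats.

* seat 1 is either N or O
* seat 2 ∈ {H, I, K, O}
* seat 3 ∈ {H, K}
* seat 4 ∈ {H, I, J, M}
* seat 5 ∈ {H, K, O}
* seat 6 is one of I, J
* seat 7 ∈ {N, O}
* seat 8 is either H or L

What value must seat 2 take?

I

Among the 8 variables, L fits only seat 8 (and all 8 values in {H, I, J, K, L, M, N, O} must be used), so seat 8 = L.
The 7 still-open variables together cover exactly {H, I, J, K, M, N, O} — 7 values for 7 variables — and M appears only in seat 4's list, so seat 4 = M.
The 6 still-open variables together cover exactly {H, I, J, K, N, O} — 6 values for 6 variables — and J appears only in seat 6's list, so seat 6 = J.
The 5 still-open variables together cover exactly {H, I, K, N, O} — 5 values for 5 variables — and I appears only in seat 2's list, so seat 2 = I.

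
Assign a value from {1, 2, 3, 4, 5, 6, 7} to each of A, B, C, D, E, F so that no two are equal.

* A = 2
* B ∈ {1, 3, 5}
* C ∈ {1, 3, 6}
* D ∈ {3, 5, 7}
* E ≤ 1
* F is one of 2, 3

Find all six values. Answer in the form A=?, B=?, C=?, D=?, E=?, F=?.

A=2, B=5, C=6, D=7, E=1, F=3

A's domain is down to {2}, so A = 2. Remove 2 from F.
That leaves E = 1. So B, C can't be 1.
F must be 3 (only option left). So B, C, D can't be 3.
B's domain is down to {5}, so B = 5. Remove 5 from D.
C has just one choice, so C = 6.
D must be 7 (only option left).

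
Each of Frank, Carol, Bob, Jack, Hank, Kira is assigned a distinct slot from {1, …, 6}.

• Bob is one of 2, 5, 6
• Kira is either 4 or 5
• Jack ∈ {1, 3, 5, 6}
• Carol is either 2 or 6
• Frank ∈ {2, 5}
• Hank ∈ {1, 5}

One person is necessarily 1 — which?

The 6 variables draw from only 6 values {1, 2, 3, 4, 5, 6}, so each is used; only Jack can be 3, hence Jack = 3.
The 5 still-open variables together cover exactly {1, 2, 4, 5, 6} — 5 values for 5 variables — and 1 appears only in Hank's list, so Hank = 1.

Hank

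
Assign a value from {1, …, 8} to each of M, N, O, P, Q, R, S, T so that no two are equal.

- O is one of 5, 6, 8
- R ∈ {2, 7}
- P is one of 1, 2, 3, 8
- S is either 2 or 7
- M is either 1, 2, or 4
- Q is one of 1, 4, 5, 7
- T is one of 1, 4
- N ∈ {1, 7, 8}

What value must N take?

8

Among the 8 variables, 3 fits only P (and all 8 values in {1, 2, 3, 4, 5, 6, 7, 8} must be used), so P = 3.
Among the 7 still-open variables, 6 fits only O (and all 7 values in {1, 2, 4, 5, 6, 7, 8} must be used), so O = 6.
The 6 still-open variables draw from only 6 values {1, 2, 4, 5, 7, 8}, so each is used; only Q can be 5, hence Q = 5.
The 5 still-open variables together cover exactly {1, 2, 4, 7, 8} — 5 values for 5 variables — and 8 appears only in N's list, so N = 8.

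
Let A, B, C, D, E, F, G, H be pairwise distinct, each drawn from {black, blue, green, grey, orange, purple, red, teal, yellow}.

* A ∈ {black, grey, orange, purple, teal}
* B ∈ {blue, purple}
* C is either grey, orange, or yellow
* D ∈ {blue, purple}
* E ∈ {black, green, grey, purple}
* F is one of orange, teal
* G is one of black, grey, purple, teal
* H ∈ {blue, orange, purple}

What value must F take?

The 8 variables draw from only 8 values {black, blue, green, grey, orange, purple, teal, yellow}, so each is used; only E can be green, hence E = green.
The 7 still-open variables together cover exactly {black, blue, grey, orange, purple, teal, yellow} — 7 values for 7 variables — and yellow appears only in C's list, so C = yellow.
B and D between them cover only {blue, purple} — a naked pair. Remove those values from A, G, H.
That leaves H = orange. Eliminate orange elsewhere: A, F.
So F = teal.

teal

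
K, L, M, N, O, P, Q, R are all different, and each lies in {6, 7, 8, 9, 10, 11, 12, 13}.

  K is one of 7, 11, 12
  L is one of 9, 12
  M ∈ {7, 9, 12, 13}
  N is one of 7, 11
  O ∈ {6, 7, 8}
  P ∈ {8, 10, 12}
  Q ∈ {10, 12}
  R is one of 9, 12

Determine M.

13

The 8 variables together cover exactly {6, 7, 8, 9, 10, 11, 12, 13} — 8 values for 8 variables — and 6 appears only in O's list, so O = 6.
The 7 still-open variables together cover exactly {7, 8, 9, 10, 11, 12, 13} — 7 values for 7 variables — and 8 appears only in P's list, so P = 8.
The 6 still-open variables draw from only 6 values {7, 9, 10, 11, 12, 13}, so each is used; only Q can be 10, hence Q = 10.
The 5 still-open variables draw from only 5 values {7, 9, 11, 12, 13}, so each is used; only M can be 13, hence M = 13.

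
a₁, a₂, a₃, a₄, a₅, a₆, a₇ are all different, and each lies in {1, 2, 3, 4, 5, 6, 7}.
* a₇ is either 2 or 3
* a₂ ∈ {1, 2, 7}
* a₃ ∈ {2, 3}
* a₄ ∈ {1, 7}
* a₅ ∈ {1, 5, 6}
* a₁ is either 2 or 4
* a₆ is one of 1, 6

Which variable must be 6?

a₆

The 7 variables together cover exactly {1, 2, 3, 4, 5, 6, 7} — 7 values for 7 variables — and 4 appears only in a₁'s list, so a₁ = 4.
The 6 still-open variables together cover exactly {1, 2, 3, 5, 6, 7} — 6 values for 6 variables — and 5 appears only in a₅'s list, so a₅ = 5.
The 5 still-open variables together cover exactly {1, 2, 3, 6, 7} — 5 values for 5 variables — and 6 appears only in a₆'s list, so a₆ = 6.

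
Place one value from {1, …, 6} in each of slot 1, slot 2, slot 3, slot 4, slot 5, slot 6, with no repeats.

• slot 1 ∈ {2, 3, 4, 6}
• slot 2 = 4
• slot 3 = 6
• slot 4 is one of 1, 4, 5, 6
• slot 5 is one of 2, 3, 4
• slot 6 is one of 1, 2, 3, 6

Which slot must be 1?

slot 2 has just one choice, so slot 2 = 4. Remove 4 from slot 1, slot 4, slot 5.
slot 3 must be 6 (only option left). Eliminate 6 elsewhere: slot 1, slot 4, slot 6.
The 4 still-open variables together cover exactly {1, 2, 3, 5} — 4 values for 4 variables — and 5 appears only in slot 4's list, so slot 4 = 5.
The 3 still-open variables draw from only 3 values {1, 2, 3}, so each is used; only slot 6 can be 1, hence slot 6 = 1.

slot 6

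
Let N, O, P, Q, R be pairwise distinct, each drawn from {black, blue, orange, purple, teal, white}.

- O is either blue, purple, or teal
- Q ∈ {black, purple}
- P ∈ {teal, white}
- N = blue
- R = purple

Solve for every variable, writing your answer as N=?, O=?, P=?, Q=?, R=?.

N=blue, O=teal, P=white, Q=black, R=purple

N must be blue (only option left). Strike blue from O.
That leaves R = purple. Remove purple from O, Q.
That leaves O = teal. Strike teal from P.
P has just one choice, so P = white.
Q must be black (only option left).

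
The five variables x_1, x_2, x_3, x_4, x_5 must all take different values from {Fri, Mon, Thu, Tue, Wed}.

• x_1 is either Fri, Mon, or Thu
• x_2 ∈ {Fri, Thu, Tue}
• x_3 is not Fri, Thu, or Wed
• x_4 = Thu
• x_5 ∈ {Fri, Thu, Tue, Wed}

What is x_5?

x_4 has just one choice, so x_4 = Thu. Remove Thu from x_1, x_2, x_5.
The 4 still-open variables together cover exactly {Fri, Mon, Tue, Wed} — 4 values for 4 variables — and Wed appears only in x_5's list, so x_5 = Wed.

Wed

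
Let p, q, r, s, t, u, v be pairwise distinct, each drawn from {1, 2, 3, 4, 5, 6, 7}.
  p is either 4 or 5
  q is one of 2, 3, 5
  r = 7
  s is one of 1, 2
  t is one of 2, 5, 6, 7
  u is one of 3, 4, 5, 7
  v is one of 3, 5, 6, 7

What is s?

r's domain is down to {7}, so r = 7. Remove 7 from t, u, v.
The 6 still-open variables together cover exactly {1, 2, 3, 4, 5, 6} — 6 values for 6 variables — and 1 appears only in s's list, so s = 1.

1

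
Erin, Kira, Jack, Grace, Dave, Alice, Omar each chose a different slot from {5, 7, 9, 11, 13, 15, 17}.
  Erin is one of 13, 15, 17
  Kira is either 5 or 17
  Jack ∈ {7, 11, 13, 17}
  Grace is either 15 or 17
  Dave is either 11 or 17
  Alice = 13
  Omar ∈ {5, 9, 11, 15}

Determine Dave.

Alice has just one choice, so Alice = 13. Remove 13 from Erin, Jack.
The 6 still-open variables draw from only 6 values {5, 7, 9, 11, 15, 17}, so each is used; only Jack can be 7, hence Jack = 7.
The 5 still-open variables together cover exactly {5, 9, 11, 15, 17} — 5 values for 5 variables — and 9 appears only in Omar's list, so Omar = 9.
Among the 4 still-open variables, 5 fits only Kira (and all 4 values in {5, 11, 15, 17} must be used), so Kira = 5.
The 3 still-open variables together cover exactly {11, 15, 17} — 3 values for 3 variables — and 11 appears only in Dave's list, so Dave = 11.

11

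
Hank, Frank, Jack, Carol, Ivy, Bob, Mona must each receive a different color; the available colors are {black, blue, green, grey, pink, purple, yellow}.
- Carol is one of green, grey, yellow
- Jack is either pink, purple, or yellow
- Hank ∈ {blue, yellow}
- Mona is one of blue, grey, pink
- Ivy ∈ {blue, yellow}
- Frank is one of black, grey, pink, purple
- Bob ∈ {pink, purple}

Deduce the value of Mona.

grey

The 7 variables together cover exactly {black, blue, green, grey, pink, purple, yellow} — 7 values for 7 variables — and black appears only in Frank's list, so Frank = black.
The 6 still-open variables together cover exactly {blue, green, grey, pink, purple, yellow} — 6 values for 6 variables — and green appears only in Carol's list, so Carol = green.
The 5 still-open variables draw from only 5 values {blue, grey, pink, purple, yellow}, so each is used; only Mona can be grey, hence Mona = grey.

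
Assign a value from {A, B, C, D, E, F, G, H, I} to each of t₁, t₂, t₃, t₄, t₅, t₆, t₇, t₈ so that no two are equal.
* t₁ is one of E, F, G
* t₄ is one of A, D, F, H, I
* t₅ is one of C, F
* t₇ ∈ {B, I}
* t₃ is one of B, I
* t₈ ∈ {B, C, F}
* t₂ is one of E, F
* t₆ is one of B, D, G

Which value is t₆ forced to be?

The 2 variables t₃ and t₇ are confined to {B, I}, which locks those values in; drop them from t₄, t₆, t₈.
The 2 variables t₅ and t₈ are confined to {C, F}, which locks those values in; drop them from t₁, t₂, t₄.
t₂ must be E (only option left). Remove E from t₁.
t₁'s domain is down to {G}, so t₁ = G. Eliminate G elsewhere: t₆.
So t₆ = D.

D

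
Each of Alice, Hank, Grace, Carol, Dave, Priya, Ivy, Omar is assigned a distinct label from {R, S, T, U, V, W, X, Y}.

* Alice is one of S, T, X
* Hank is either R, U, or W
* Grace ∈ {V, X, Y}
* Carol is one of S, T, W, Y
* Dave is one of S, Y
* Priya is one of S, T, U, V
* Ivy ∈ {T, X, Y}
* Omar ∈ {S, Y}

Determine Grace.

The 8 variables together cover exactly {R, S, T, U, V, W, X, Y} — 8 values for 8 variables — and R appears only in Hank's list, so Hank = R.
The 7 still-open variables draw from only 7 values {S, T, U, V, W, X, Y}, so each is used; only Priya can be U, hence Priya = U.
The 6 still-open variables draw from only 6 values {S, T, V, W, X, Y}, so each is used; only Grace can be V, hence Grace = V.

V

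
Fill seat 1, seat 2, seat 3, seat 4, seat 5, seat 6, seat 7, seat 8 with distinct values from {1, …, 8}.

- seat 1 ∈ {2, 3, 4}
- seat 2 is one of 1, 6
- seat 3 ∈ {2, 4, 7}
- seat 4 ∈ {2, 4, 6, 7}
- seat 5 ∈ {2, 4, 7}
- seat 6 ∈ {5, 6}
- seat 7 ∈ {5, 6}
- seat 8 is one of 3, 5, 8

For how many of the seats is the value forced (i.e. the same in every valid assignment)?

The 8 variables draw from only 8 values {1, 2, 3, 4, 5, 6, 7, 8}, so each is used; only seat 2 can be 1, hence seat 2 = 1.
The 7 still-open variables draw from only 7 values {2, 3, 4, 5, 6, 7, 8}, so each is used; only seat 8 can be 8, hence seat 8 = 8.
Among the 6 still-open variables, 3 fits only seat 1 (and all 6 values in {2, 3, 4, 5, 6, 7} must be used), so seat 1 = 3.
The 2 variables seat 6 and seat 7 are confined to {5, 6}, which locks those values in; drop them from seat 4.
Determined: seat 1=3, seat 2=1, seat 8=8. The other seats each still have more than one consistent value. That makes 3.

3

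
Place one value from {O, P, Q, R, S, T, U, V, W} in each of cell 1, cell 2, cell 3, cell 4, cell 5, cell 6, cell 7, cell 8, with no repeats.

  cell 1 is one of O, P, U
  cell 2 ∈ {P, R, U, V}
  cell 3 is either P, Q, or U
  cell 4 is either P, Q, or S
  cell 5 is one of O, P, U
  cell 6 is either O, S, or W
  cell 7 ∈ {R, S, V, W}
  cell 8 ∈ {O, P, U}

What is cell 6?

cell 1, cell 5, cell 8 share exactly the 3 values {O, P, U}; by pigeonhole those values go to them, so strike O, P, U from cell 2, cell 3, cell 4, cell 6.
cell 3 has just one choice, so cell 3 = Q. Eliminate Q elsewhere: cell 4.
cell 4's domain is down to {S}, so cell 4 = S. Strike S from cell 6, cell 7.
So cell 6 = W.

W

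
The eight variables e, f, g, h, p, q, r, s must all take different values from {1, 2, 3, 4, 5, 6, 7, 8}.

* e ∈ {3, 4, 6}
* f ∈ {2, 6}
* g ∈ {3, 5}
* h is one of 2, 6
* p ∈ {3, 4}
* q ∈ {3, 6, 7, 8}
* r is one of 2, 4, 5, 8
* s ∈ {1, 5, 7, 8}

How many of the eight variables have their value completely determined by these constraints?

4

The 8 variables draw from only 8 values {1, 2, 3, 4, 5, 6, 7, 8}, so each is used; only s can be 1, hence s = 1.
Among the 7 still-open variables, 7 fits only q (and all 7 values in {2, 3, 4, 5, 6, 7, 8} must be used), so q = 7.
Among the 6 still-open variables, 8 fits only r (and all 6 values in {2, 3, 4, 5, 6, 8} must be used), so r = 8.
The 5 still-open variables draw from only 5 values {2, 3, 4, 5, 6}, so each is used; only g can be 5, hence g = 5.
The 2 variables f and h are confined to {2, 6}, which locks those values in; drop them from e.
Determined: g=5, q=7, r=8, s=1. The other variables each still have more than one consistent value. That makes 4.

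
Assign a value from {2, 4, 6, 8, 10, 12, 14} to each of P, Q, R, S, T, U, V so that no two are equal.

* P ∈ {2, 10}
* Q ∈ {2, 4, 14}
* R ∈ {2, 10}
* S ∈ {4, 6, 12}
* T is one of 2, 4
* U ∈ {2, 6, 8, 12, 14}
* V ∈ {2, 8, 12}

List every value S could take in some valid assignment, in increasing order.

P and R share exactly the 2 values {2, 10}; by pigeonhole those values go to them, so strike 2, 10 from Q, T, U, V.
That leaves T = 4. Strike 4 from Q, S.
That leaves Q = 14. Strike 14 from U.
No further eliminations apply; S can still be any of 6, 12.

6, 12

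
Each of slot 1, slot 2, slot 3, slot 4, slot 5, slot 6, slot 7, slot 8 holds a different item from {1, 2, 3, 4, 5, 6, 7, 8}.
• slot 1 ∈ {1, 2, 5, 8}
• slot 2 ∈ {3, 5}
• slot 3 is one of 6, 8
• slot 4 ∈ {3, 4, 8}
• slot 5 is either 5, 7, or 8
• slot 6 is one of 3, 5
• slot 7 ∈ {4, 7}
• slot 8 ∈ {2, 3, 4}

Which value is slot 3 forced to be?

Among the 8 variables, 1 fits only slot 1 (and all 8 values in {1, 2, 3, 4, 5, 6, 7, 8} must be used), so slot 1 = 1.
Among the 7 still-open variables, 2 fits only slot 8 (and all 7 values in {2, 3, 4, 5, 6, 7, 8} must be used), so slot 8 = 2.
Among the 6 still-open variables, 6 fits only slot 3 (and all 6 values in {3, 4, 5, 6, 7, 8} must be used), so slot 3 = 6.

6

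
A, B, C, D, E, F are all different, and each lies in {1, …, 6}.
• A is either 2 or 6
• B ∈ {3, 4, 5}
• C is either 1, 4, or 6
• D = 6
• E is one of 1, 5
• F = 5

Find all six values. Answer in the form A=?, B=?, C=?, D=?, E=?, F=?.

D must be 6 (only option left). Remove 6 from A, C.
F has just one choice, so F = 5. Strike 5 from B, E.
A must be 2 (only option left).
E's domain is down to {1}, so E = 1. Strike 1 from C.
That leaves C = 4. Strike 4 from B.
That leaves B = 3.

A=2, B=3, C=4, D=6, E=1, F=5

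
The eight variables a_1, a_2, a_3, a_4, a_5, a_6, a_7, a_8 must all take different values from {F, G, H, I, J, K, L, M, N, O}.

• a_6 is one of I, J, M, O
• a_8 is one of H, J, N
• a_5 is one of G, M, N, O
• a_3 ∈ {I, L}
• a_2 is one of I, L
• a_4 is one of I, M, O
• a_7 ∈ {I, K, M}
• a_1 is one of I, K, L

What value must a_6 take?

a_2 and a_3 share exactly the 2 values {I, L}; by pigeonhole those values go to them, so strike I, L from a_1, a_4, a_6, a_7.
That leaves a_1 = K. Strike K from a_7.
That leaves a_7 = M. Remove M from a_4, a_5, a_6.
a_4's domain is down to {O}, so a_4 = O. Strike O from a_5, a_6.
So a_6 = J.

J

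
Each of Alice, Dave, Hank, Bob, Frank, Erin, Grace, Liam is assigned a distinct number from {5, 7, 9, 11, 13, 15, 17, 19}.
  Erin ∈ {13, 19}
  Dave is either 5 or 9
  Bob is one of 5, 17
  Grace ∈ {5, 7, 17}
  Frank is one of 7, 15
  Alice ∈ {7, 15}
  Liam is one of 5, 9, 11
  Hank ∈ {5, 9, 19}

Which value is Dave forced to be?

The 8 variables together cover exactly {5, 7, 9, 11, 13, 15, 17, 19} — 8 values for 8 variables — and 11 appears only in Liam's list, so Liam = 11.
Among the 7 still-open variables, 13 fits only Erin (and all 7 values in {5, 7, 9, 13, 15, 17, 19} must be used), so Erin = 13.
Among the 6 still-open variables, 19 fits only Hank (and all 6 values in {5, 7, 9, 15, 17, 19} must be used), so Hank = 19.
The 5 still-open variables draw from only 5 values {5, 7, 9, 15, 17}, so each is used; only Dave can be 9, hence Dave = 9.

9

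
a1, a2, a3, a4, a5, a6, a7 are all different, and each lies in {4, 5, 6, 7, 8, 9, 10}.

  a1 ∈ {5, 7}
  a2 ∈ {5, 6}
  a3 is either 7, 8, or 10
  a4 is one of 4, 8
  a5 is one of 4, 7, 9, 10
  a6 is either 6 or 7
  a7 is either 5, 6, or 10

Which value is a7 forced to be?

10

The 7 variables draw from only 7 values {4, 5, 6, 7, 8, 9, 10}, so each is used; only a5 can be 9, hence a5 = 9.
The 6 still-open variables draw from only 6 values {4, 5, 6, 7, 8, 10}, so each is used; only a4 can be 4, hence a4 = 4.
Among the 5 still-open variables, 8 fits only a3 (and all 5 values in {5, 6, 7, 8, 10} must be used), so a3 = 8.
The 4 still-open variables together cover exactly {5, 6, 7, 10} — 4 values for 4 variables — and 10 appears only in a7's list, so a7 = 10.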